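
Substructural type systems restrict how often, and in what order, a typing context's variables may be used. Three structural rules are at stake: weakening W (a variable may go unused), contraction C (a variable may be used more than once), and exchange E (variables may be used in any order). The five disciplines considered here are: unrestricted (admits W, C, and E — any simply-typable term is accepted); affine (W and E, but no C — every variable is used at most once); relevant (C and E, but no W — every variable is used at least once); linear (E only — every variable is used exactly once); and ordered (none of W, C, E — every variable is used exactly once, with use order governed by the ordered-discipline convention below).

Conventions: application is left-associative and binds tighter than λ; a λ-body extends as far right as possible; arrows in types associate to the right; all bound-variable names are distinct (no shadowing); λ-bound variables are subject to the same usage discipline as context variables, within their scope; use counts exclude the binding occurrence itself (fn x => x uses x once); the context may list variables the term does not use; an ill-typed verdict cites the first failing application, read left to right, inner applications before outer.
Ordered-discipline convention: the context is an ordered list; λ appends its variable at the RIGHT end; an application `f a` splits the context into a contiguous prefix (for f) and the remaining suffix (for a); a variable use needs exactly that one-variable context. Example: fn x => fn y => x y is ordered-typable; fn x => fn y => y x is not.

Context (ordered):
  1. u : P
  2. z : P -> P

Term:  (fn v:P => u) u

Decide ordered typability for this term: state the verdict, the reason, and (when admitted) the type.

no — repeated use of u ×2; needs weakening: z, v unused
variable uses: u: 2×; z: 0×; v (λ-bound): 0×
left-to-right use order: u, u
typing: well-typed at P
all disciplines: ordered ✗ · linear ✗ · affine ✗ · relevant ✗ · unrestricted ✓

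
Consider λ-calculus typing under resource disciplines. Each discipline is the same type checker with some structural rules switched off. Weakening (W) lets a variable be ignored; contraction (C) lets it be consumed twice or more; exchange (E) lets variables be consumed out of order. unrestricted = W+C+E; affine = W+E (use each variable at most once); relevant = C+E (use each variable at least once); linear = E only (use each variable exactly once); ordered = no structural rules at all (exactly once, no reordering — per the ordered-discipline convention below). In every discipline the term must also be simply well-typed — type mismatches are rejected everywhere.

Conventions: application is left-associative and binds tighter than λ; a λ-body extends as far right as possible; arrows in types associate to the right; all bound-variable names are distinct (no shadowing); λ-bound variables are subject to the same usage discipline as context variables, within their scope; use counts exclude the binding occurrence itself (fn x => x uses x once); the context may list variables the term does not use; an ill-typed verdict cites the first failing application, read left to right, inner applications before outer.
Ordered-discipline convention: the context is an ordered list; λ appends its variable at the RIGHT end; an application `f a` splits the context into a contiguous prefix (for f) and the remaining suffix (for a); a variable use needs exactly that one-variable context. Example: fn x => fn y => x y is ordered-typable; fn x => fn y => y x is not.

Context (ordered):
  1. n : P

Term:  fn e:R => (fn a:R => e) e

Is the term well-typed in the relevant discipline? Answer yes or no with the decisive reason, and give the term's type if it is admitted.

no — unused: n, a — weakening required
usage: n: 0×, e [bound]: 2×, a [bound]: 0×
uses in reading order: e, e
typing: well-typed at R -> R
across the five disciplines: ordered ✗, linear ✗, affine ✗, relevant ✗, unrestricted ✓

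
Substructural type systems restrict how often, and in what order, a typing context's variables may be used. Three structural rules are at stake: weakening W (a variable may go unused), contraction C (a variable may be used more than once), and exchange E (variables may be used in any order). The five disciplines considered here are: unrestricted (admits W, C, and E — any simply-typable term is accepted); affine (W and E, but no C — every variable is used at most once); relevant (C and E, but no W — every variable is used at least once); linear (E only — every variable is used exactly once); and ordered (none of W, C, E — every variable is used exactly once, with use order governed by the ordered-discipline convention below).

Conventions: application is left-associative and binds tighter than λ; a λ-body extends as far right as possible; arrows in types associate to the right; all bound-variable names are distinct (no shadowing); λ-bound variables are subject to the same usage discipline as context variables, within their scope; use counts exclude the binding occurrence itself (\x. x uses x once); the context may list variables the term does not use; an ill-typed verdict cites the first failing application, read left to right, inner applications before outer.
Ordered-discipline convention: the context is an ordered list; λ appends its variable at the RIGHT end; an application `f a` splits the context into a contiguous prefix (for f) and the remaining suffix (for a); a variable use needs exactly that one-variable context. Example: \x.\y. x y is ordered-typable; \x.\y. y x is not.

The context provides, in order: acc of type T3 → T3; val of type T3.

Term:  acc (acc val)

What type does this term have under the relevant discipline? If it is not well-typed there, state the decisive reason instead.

term : T3
variable uses: acc=2; val=1
use order (left to right): acc, acc, val
typing: well-typed at T3
summary: ordered ✗; linear ✗; affine ✗; relevant ✓; unrestricted ✓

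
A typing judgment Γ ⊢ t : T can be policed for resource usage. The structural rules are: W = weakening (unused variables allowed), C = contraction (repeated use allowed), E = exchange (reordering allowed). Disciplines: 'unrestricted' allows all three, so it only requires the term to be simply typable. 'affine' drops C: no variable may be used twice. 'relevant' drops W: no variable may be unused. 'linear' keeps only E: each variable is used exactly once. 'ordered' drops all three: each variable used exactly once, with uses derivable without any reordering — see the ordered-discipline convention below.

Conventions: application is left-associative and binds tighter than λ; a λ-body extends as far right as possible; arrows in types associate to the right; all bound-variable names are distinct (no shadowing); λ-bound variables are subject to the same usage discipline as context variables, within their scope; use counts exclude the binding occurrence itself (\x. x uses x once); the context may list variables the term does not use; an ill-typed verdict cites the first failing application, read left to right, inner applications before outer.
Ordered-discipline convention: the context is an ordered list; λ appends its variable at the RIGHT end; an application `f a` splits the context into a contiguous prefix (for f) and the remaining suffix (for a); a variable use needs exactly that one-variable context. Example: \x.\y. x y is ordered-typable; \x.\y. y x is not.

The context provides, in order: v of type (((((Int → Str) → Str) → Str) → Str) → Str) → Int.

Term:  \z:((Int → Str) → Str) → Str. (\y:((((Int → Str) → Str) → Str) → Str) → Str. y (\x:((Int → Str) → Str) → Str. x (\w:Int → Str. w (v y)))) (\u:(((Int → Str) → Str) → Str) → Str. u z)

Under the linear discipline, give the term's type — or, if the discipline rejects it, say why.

not well-typed under linear — y ×2 used more than once (contraction)
use counts: v=1; z (bound)=1; y (bound)=2; x (bound)=1; w (bound)=1; u (bound)=1
use order (left to right): y, x, w, v, y, u, z
typing: the term checks, with type (((Int → Str) → Str) → Str) → Str
per-discipline verdicts: ordered ✗ · linear ✗ · affine ✗ · relevant ✓ · unrestricted ✓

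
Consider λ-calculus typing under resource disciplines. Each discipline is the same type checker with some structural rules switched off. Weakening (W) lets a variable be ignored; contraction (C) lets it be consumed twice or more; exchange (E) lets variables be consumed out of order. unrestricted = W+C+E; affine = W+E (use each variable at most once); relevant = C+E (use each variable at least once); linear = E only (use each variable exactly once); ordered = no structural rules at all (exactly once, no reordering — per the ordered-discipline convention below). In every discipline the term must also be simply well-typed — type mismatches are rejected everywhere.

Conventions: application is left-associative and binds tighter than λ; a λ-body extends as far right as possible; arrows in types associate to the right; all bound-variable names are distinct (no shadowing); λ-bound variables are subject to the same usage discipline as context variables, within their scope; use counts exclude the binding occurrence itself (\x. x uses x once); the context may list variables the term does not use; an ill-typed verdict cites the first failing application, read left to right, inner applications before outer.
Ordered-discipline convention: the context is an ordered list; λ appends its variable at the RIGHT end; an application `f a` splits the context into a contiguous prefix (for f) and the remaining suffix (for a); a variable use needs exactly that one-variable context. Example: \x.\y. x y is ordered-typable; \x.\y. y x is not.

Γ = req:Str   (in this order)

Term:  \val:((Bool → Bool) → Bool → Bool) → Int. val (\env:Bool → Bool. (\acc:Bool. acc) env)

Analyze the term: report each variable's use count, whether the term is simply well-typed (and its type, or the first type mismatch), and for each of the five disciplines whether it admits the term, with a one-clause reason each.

use counts: req: 0×, val (λ-bound): 1×, env (λ-bound): 1×, acc (λ-bound): 1×
uses in reading order: val, acc, env
typing: ill-typed: argument of type Bool → Bool where Bool is required
ordered: ✗, fails simple typing
linear: ✗, a type mismatch blocks all five
affine: ✗, the type mismatch rejects it
relevant: ✗, not simply typable
unrestricted: ✗, fails simple typing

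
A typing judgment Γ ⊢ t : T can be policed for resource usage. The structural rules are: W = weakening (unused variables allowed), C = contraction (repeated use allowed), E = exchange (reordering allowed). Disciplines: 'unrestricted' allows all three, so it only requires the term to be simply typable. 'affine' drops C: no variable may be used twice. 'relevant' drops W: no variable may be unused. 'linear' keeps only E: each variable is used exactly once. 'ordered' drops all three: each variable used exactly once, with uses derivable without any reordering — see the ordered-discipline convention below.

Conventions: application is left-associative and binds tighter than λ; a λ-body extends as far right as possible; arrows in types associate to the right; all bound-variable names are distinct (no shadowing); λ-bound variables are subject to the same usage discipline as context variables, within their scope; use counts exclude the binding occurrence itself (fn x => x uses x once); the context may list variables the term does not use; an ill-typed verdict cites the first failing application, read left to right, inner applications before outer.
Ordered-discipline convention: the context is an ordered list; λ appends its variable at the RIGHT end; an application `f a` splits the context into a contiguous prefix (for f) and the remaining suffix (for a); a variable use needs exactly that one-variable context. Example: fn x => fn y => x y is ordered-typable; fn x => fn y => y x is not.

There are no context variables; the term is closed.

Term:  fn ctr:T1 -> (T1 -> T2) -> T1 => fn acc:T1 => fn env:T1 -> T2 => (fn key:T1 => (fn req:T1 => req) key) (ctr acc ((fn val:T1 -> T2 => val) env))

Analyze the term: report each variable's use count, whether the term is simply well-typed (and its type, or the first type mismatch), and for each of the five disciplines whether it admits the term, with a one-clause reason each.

usage: ctr (λ-bound): 1×, acc (λ-bound): 1×, env (λ-bound): 1×, key (λ-bound): 1×, req (λ-bound): 1×, val (λ-bound): 1×
left-to-right use order: req, key, ctr, acc, val, env
typing: well-typed — term : (T1 -> (T1 -> T2) -> T1) -> T1 -> (T1 -> T2) -> T1
ordered: ✓, ctr, acc, env, key, req, val once each; derivable with no W/C/E
linear: ✓, exactly-once usage across ctr, acc, env, key, req, val
affine: ✓, at most one use each (ctr, acc, env, key, req, val)
relevant: ✓, none of ctr, acc, env, key, req, val goes unused
unrestricted: ✓, well-typed at (T1 -> (T1 -> T2) -> T1) -> T1 -> (T1 -> T2) -> T1; no restrictions here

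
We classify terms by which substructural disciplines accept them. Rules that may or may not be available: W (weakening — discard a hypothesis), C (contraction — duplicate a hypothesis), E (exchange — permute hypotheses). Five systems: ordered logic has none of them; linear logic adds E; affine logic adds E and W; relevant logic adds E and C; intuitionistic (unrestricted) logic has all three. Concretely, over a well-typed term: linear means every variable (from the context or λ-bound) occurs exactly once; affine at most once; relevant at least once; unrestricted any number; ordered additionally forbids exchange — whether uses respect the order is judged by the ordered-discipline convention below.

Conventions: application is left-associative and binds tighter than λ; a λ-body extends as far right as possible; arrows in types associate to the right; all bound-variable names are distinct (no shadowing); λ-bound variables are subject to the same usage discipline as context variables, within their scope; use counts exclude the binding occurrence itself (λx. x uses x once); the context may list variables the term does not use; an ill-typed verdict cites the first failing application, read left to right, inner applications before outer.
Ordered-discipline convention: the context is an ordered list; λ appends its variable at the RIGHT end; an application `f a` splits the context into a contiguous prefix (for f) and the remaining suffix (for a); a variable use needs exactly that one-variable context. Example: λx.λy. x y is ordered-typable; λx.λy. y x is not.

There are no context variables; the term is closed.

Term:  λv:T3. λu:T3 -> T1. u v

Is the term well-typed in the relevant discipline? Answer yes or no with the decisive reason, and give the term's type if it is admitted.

yes — at least one use each (v, u); term : T3 -> (T3 -> T1) -> T1
variable uses: v (λ-bound): 1×, u (λ-bound): 1×
use order (left to right): u, v
typing: ✓ — T3 -> (T3 -> T1) -> T1
per-discipline verdicts: ordered ✗ · linear ✓ · affine ✓ · relevant ✓ · unrestricted ✓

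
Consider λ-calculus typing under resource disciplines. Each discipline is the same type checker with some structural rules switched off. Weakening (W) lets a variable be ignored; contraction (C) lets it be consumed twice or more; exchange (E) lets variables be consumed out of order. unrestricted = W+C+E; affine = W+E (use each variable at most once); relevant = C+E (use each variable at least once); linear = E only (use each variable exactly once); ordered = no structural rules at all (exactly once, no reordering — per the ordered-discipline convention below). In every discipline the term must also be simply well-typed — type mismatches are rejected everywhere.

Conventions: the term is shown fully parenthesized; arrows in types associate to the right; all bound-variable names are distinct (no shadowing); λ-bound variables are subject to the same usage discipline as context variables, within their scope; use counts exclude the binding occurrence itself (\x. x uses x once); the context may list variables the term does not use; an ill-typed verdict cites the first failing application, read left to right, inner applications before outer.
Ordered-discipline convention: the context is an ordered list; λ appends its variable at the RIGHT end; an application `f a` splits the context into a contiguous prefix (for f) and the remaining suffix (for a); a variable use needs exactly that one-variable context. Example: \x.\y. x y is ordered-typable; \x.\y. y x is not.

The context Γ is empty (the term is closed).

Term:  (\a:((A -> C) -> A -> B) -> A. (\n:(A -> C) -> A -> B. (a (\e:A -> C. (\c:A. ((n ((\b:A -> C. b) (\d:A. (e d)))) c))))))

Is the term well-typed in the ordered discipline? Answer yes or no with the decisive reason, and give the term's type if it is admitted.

yes — a, n, e, c, b, d once each; derivable with no W/C/E; term : (((A -> C) -> A -> B) -> A) -> ((A -> C) -> A -> B) -> A
counts: a (bound): 1×, n (bound): 1×, e (bound): 1×, c (bound): 1×, b (bound): 1×, d (bound): 1×
use order (left to right): a, n, b, e, d, c
typing: the term checks, with type (((A -> C) -> A -> B) -> A) -> ((A -> C) -> A -> B) -> A
across the five disciplines: ordered ✓ · linear ✓ · affine ✓ · relevant ✓ · unrestricted ✓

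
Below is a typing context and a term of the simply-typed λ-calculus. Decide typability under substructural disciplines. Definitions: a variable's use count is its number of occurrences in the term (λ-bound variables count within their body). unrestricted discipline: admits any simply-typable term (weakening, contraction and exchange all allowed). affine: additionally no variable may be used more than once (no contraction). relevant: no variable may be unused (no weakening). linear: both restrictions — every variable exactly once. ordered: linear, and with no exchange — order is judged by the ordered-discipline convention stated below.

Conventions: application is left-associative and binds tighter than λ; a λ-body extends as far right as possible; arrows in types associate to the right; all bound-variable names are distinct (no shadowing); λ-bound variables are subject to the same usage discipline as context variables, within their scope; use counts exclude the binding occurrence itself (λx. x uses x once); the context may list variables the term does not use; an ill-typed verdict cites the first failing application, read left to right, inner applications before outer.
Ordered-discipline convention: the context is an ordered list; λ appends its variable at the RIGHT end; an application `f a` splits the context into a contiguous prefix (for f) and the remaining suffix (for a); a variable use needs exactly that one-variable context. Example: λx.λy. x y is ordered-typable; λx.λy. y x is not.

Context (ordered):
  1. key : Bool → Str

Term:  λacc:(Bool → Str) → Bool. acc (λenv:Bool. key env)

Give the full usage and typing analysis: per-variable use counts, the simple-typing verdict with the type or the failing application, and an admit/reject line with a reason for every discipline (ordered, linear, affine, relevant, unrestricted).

use counts: key: 1×; acc (bound): 1×; env (bound): 1×
uses in reading order: acc, key, env
typing: the term checks, with type ((Bool → Str) → Bool) → Bool
ordered ✗ (no contiguous prefix/suffix split fits acc, key, env)
linear ✓ (key, acc, env: one use apiece)
affine ✓ (none of key, acc, env used more than once)
relevant ✓ (at least one use each (key, acc, env))
unrestricted ✓ (typability at ((Bool → Str) → Bool) → Bool is all that's needed)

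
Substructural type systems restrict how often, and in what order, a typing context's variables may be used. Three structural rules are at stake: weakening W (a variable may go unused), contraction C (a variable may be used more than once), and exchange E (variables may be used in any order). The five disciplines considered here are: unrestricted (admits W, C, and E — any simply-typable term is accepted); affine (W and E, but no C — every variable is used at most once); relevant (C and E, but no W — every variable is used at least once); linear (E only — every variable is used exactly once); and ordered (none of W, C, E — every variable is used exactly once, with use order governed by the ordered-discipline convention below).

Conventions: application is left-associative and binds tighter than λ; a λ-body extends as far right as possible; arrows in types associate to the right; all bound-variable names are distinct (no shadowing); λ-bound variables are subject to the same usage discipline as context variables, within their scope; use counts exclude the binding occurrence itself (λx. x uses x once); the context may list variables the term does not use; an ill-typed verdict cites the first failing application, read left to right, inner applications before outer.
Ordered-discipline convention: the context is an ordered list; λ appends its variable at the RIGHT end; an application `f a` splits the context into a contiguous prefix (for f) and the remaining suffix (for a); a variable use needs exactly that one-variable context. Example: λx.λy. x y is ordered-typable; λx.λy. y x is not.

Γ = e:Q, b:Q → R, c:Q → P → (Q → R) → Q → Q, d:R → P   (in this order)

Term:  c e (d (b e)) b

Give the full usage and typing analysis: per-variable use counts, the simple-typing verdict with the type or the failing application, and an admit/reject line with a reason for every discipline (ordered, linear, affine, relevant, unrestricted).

usage: e=2; b=2; c=1; d=1
uses in reading order: c, e, d, b, e, b
typing: well-typed — term : Q → Q
ordered: ✗, repeated use of e ×2, b ×2
linear: ✗, repeated use of e ×2, b ×2
affine: ✗, repeated use of e ×2, b ×2
relevant: ✓, every one of e, b, c, d appears
unrestricted: ✓, simply typable at Q → Q; W, C, E all held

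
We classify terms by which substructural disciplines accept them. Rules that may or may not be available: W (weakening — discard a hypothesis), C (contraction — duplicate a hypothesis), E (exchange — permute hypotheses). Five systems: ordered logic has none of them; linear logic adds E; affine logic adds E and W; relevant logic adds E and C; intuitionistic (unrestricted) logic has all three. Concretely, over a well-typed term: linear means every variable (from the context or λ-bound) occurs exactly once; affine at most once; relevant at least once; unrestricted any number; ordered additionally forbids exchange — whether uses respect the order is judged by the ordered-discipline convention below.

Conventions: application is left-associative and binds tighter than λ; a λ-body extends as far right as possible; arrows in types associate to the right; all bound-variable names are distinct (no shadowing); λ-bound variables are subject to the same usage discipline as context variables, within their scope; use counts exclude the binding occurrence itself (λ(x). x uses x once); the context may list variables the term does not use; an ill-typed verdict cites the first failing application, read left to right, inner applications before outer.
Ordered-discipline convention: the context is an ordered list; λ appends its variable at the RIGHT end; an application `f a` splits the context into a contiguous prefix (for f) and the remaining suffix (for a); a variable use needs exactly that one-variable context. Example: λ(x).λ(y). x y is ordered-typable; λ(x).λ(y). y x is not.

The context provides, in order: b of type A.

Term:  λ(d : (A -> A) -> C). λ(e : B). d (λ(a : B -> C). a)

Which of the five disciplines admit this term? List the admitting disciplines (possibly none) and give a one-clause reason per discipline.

admitted in: none
usage: b ×0; d [bound] ×1; e [bound] ×0; a [bound] ×1
order of uses: d, a
typing: ill-typed: a function awaiting A -> A gets (B -> C) -> B -> C
ordered ✗ (the type mismatch rejects it)
linear ✗ (not simply typable)
affine ✗ (fails simple typing)
relevant ✗ (a type mismatch blocks all five)
unrestricted ✗ (the type mismatch rejects it)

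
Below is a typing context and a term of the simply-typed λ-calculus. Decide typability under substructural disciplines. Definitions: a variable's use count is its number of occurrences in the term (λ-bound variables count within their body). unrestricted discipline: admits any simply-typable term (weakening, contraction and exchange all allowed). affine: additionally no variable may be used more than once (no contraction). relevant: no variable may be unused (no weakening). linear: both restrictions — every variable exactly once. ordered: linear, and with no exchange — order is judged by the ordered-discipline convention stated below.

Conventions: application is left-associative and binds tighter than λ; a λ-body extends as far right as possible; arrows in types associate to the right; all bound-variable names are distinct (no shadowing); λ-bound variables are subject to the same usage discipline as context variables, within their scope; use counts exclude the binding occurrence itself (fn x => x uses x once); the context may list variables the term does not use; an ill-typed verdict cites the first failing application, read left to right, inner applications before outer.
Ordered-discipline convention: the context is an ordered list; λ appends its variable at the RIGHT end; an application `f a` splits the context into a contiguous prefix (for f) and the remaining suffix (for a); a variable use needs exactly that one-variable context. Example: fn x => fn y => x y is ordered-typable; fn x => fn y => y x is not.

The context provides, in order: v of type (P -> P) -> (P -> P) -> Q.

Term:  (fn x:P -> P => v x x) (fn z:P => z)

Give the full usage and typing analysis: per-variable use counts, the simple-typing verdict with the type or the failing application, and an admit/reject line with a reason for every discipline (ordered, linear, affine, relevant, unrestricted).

use counts: v ×1, x (λ-bound) ×2, z (λ-bound) ×1
use order (left to right): v, x, x, z
typing: the term checks, with type Q
ordered: ✗, needs contraction — x ×2
linear: ✗, needs contraction — x ×2
affine: ✗, needs contraction — x ×2
relevant: ✓, none of v, x, z goes unused
unrestricted: ✓, simply typable at Q; W, C, E all held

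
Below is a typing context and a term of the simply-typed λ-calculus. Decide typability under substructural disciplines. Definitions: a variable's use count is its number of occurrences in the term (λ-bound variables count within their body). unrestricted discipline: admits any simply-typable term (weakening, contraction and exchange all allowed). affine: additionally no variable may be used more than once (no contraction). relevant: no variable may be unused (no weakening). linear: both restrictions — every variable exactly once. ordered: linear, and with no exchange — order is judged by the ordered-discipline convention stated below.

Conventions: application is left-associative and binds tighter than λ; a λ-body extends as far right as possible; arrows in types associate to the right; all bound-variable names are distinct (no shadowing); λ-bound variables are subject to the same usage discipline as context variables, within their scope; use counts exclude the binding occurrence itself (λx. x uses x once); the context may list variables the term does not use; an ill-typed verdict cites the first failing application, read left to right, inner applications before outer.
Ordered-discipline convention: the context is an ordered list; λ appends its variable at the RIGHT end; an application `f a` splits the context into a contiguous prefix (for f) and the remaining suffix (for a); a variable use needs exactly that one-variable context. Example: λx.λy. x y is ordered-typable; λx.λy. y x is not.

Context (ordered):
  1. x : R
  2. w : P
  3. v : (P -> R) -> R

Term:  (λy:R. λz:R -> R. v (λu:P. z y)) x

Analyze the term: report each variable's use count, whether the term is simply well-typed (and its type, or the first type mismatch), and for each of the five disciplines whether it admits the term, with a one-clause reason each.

usage: x: 1×; w: 0×; v: 1×; y (bound): 1×; z (bound): 1×; u (bound): 0×
left-to-right use order: v, z, y, x
typing: ✓ — (R -> R) -> R
ordered ✗ (w, u left unused)
linear ✗ (w, u left unused)
affine ✓ (none of x, w, v, y, z, u used more than once)
relevant ✗ (w, u left unused)
unrestricted ✓ (typability at (R -> R) -> R is all that's needed)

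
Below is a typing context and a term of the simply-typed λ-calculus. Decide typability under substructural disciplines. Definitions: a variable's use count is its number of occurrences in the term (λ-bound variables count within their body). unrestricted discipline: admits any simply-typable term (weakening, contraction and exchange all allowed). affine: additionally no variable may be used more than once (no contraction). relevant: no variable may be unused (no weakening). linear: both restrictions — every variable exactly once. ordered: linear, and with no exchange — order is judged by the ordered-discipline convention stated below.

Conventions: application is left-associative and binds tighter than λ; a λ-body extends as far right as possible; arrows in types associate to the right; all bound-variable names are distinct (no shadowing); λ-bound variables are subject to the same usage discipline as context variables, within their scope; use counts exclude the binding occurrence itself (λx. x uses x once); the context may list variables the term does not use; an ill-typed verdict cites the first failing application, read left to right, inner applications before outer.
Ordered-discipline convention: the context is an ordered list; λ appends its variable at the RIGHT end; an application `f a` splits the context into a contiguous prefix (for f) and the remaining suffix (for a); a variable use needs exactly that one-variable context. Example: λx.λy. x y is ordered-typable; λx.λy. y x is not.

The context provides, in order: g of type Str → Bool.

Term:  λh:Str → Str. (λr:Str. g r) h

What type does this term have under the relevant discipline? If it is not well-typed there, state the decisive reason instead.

not well-typed under relevant — the type mismatch rejects it
counts: g ×1; h [bound] ×1; r [bound] ×1
order of uses: g, r, h
typing: ill-typed: an application expects Str but receives Str → Str
across the five disciplines: ordered ✗ | linear ✗ | affine ✗ | relevant ✗ | unrestricted ✗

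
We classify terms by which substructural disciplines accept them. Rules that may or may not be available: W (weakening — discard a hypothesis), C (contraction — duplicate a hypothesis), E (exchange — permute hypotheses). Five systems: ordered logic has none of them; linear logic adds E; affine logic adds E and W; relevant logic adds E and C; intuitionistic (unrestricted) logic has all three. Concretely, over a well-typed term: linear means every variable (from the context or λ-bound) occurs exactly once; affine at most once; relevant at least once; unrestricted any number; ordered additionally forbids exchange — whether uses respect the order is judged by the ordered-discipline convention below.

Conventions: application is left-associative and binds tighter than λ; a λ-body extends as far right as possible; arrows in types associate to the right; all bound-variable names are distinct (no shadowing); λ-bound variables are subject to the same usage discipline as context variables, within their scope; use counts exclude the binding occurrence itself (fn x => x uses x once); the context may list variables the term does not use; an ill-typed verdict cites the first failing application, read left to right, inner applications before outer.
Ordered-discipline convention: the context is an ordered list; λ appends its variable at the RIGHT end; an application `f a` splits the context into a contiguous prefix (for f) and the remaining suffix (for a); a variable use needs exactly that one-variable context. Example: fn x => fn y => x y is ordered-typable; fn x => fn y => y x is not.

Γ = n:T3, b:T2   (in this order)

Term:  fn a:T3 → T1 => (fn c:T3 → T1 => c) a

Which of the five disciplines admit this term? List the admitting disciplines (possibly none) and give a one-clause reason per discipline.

admitting disciplines: affine, unrestricted
usage: n: 0×, b: 0×, a [bound]: 1×, c [bound]: 1×
use order (left to right): c, a
typing: well-typed at (T3 → T1) → T3 → T1
ordered ✗ (unused: n, b — weakening required)
linear ✗ (unused: n, b — weakening required)
affine ✓ (n, b, a, c: no repeats, contraction unneeded)
relevant ✗ (unused: n, b — weakening required)
unrestricted ✓ (type-checks ((T3 → T1) → T3 → T1) and nothing is barred)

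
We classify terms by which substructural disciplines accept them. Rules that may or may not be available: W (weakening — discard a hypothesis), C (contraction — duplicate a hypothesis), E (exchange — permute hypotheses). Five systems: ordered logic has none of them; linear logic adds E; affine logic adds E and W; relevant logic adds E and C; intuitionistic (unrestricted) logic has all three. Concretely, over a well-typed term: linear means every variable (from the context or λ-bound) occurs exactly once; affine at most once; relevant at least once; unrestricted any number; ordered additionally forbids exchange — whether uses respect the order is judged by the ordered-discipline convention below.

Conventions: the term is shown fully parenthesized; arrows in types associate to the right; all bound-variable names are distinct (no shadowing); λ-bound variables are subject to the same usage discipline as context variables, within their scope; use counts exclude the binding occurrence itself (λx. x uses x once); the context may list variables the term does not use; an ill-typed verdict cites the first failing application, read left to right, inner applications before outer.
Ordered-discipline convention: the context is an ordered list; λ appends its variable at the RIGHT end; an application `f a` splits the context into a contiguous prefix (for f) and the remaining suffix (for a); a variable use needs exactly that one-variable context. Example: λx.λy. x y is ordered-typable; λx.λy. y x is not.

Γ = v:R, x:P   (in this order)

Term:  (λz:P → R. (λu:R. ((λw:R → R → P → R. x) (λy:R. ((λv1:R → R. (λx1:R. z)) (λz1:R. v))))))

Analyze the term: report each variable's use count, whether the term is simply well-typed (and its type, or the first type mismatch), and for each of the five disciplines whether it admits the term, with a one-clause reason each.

variable uses: v: 1×, x: 1×, z [bound]: 1×, u [bound]: 0×, w [bound]: 0×, y [bound]: 0×, v1 [bound]: 0×, x1 [bound]: 0×, z1 [bound]: 0×
order of uses: x, z, v
typing: well-typed at (P → R) → R → P
ordered: ✗ — needs weakening: u, w, y, v1, x1, z1 unused
linear: ✗ — needs weakening: u, w, y, v1, x1, z1 unused
affine: ✓ — v, x, z, u, w, y, v1, x1, z1: no repeats, contraction unneeded
relevant: ✗ — needs weakening: u, w, y, v1, x1, z1 unused
unrestricted: ✓ — well-typed at (P → R) → R → P; no restrictions here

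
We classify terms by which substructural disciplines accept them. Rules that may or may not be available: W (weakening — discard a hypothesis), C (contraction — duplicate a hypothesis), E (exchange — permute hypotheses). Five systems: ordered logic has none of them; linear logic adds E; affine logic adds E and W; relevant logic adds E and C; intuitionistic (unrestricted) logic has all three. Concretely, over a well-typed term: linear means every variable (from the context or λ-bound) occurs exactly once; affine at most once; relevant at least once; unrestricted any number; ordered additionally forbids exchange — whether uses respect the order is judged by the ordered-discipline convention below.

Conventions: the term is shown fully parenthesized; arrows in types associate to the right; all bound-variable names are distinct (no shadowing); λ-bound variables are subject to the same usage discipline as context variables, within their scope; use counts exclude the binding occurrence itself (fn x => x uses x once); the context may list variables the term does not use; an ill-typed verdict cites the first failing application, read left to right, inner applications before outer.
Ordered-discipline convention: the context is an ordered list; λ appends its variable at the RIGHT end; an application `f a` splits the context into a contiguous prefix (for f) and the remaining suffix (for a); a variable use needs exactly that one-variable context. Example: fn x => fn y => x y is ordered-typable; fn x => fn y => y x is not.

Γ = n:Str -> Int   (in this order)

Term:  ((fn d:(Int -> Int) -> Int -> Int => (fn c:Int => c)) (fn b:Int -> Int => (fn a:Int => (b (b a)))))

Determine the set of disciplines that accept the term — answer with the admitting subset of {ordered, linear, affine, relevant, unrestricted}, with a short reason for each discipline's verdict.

admitted in: unrestricted
usage: n: 0, d (bound): 0, c (bound): 1, b (bound): 2, a (bound): 1
use order (left to right): c, b, b, a
typing: ✓ — Int -> Int
ordered ✗ (uses contraction: b ×2; needs weakening: n, d unused)
linear ✗ (uses contraction: b ×2; needs weakening: n, d unused)
affine ✗ (uses contraction: b ×2)
relevant ✗ (needs weakening: n, d unused)
unrestricted ✓ (typability at Int -> Int is all that's needed)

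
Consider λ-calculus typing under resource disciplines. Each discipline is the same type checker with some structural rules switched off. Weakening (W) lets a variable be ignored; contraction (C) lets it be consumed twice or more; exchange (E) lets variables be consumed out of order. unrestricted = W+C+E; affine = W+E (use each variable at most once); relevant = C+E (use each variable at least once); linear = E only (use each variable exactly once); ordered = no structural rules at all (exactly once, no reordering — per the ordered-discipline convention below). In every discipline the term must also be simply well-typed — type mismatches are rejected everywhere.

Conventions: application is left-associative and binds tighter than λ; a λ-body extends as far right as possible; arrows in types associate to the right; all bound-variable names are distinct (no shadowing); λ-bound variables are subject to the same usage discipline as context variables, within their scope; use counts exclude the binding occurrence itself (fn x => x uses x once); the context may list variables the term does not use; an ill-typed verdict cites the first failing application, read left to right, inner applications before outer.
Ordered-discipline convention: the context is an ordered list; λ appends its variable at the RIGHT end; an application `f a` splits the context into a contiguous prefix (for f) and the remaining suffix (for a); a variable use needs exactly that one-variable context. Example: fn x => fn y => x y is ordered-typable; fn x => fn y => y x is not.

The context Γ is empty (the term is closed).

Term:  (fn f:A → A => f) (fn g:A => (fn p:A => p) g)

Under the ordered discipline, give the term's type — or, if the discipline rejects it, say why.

term : A → A
use counts: f (bound) ×1; g (bound) ×1; p (bound) ×1
uses in reading order: f, p, g
typing: the term checks, with type A → A
all disciplines: ordered ✓ · linear ✓ · affine ✓ · relevant ✓ · unrestricted ✓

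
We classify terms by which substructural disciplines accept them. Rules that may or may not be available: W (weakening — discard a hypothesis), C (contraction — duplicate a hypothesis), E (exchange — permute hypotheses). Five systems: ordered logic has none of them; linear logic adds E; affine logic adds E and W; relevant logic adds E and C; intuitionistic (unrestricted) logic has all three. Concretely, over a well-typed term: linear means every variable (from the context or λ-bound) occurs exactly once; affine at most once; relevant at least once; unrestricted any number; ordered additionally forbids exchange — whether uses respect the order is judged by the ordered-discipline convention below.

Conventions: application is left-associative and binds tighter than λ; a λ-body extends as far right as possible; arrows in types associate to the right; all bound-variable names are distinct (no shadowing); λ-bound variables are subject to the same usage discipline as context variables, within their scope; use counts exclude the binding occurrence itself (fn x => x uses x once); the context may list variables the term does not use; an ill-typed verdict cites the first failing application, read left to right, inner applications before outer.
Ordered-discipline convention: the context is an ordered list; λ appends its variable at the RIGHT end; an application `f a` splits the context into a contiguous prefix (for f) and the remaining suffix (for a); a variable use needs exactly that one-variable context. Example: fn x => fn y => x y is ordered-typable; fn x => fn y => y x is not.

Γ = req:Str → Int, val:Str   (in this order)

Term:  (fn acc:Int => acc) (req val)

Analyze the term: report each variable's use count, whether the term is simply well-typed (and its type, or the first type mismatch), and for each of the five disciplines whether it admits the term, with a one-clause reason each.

use counts: req: 1, val: 1, acc [bound]: 1
order of uses: acc, req, val
typing: the term checks, with type Int
ordered: ✓ — single-use (req, val, acc), ordered derivation ok
linear: ✓ — exactly-once usage across req, val, acc
affine: ✓ — no duplicate uses among req, val, acc
relevant: ✓ — req, val, acc: all used, weakening unneeded
unrestricted: ✓ — type-checks (Int) and nothing is barred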